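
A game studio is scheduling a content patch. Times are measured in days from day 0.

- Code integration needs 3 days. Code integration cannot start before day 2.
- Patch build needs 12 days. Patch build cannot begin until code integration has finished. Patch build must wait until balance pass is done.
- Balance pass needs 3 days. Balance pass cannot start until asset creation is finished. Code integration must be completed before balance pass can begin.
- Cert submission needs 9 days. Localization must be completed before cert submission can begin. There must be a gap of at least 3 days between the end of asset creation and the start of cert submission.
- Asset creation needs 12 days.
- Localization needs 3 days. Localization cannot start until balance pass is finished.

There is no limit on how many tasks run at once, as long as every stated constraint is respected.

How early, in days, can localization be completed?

After its own release at day 2, code integration can start at day 2 and finishes at day 5.
Asset creation can start immediately at day 0; it finishes at day 12.
Balance pass needs all of asset creation (finishes day 12); code integration (finishes day 5). That puts its earliest start at day 12; it finishes at 12 + 3 = day 15.
Localization cannot begin until balance pass (finishes day 15). It runs from day 15 to 15 + 3 = day 18.

18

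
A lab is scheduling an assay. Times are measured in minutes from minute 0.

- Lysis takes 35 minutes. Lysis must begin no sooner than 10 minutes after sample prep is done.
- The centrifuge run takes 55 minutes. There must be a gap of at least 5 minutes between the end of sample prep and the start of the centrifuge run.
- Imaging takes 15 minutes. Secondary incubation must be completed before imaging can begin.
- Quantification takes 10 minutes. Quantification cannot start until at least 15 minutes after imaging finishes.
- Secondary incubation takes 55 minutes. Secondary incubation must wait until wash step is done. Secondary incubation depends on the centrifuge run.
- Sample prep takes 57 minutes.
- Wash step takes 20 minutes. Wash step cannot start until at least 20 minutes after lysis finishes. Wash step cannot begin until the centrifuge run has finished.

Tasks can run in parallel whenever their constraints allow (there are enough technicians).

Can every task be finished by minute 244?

Yes

Nothing blocks sample prep, so it runs from minute 0 to minute 57.
The centrifuge run cannot begin until sample prep (finishes minute 57, plus 5-minute gap → minute 62). It runs from minute 62 to 62 + 55 = minute 117.
After sample prep (finishes minute 57, plus 10-minute gap → minute 67), lysis can start at minute 67 and finishes at minute 102.
Wash step cannot start until lysis (finishes minute 102, plus 20-minute gap → minute 122); the centrifuge run (finishes minute 117). The controlling bound is minute 122, so wash step finishes at 122 + 20 = minute 142.
For secondary incubation: wash step (finishes minute 142); the centrifuge run (finishes minute 117). Taking the maximum gives a start of minute 142, and it finishes at 142 + 55 = minute 197.
Imaging waits on secondary incubation (finishes minute 197), so it starts at minute 197 and finishes at 197 + 15 = minute 212.
Quantification waits on imaging (finishes minute 212, plus 15-minute gap → minute 227), so it starts at minute 227 and finishes at 227 + 10 = minute 237.
Every task is finished by minute 237, which is no later than the deadline of 244, so the schedule is feasible.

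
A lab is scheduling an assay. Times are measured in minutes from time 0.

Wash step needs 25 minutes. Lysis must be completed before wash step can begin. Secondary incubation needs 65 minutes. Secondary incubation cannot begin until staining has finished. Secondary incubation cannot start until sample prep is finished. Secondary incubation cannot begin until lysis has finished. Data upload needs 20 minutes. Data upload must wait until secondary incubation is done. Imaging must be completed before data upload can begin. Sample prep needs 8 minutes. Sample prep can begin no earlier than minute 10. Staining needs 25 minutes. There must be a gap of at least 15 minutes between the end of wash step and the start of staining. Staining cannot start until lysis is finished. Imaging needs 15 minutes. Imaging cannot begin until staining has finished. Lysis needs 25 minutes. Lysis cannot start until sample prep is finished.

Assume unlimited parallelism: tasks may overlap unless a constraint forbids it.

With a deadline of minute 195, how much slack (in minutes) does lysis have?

2

After its own release at minute 10, sample prep can start at minute 10 and finishes at minute 18.
Lysis waits on sample prep (finishes minute 18), so it starts at minute 18 and finishes at 18 + 25 = minute 43.

Working backward from the deadline:
To finish by minute 195, data upload (duration 20) must start no later than minute 175.
Since data upload (must start by minute 175) depends on it, secondary incubation must finish by minute 175. Backing off its 65-minute duration gives a latest start of minute 110.
Imaging feeds into data upload (must start by minute 175); so imaging must finish by minute 175 and therefore start by minute 160.
For staining: secondary incubation (must start by minute 110); imaging (must start by minute 160). The most restrictive is minute 110; with a 25-minute duration, staining must start by minute 85.
Wash step has to be done before staining (must start by minute 85, minus 15-minute gap → minute 70). That means finishing by minute 70, i.e. starting by 70 − 25 = minute 45.
For lysis: wash step (must start by minute 45); staining (must start by minute 85); secondary incubation (must start by minute 110). The most restrictive is minute 45; with a 25-minute duration, lysis must start by minute 20.
So lysis can start as early as minute 18 and as late as minute 20, giving 20 − 18 = 2 minutes of slack.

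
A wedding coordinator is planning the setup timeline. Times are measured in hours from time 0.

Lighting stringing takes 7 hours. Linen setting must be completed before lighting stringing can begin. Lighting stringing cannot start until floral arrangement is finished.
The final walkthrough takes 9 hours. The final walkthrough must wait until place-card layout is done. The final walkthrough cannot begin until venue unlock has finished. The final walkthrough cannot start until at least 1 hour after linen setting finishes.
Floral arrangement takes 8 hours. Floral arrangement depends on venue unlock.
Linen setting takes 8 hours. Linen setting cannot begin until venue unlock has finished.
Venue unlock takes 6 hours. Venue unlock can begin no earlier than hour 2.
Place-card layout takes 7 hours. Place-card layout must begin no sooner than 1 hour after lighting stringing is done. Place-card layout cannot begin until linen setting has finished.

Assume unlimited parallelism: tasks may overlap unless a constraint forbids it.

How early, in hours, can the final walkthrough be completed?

40

After its own release at hour 2, venue unlock can start at hour 2 and finishes at hour 8.
Floral arrangement cannot begin until venue unlock (finishes hour 8). It runs from hour 8 to 8 + 8 = hour 16.
Linen setting cannot begin until venue unlock (finishes hour 8). It runs from hour 8 to 8 + 8 = hour 16.
Lighting stringing has to wait for linen setting (finishes hour 16); floral arrangement (finishes hour 16). The latest of these is hour 16, so lighting stringing runs hour 16 to 16 + 7 = hour 23.
Place-card layout has to wait for lighting stringing (finishes hour 23, plus 1-hour gap → hour 24); linen setting (finishes hour 16). The latest of these is hour 24, so place-card layout runs hour 24 to 24 + 7 = hour 31.
The final walkthrough has to wait for place-card layout (finishes hour 31); venue unlock (finishes hour 8); linen setting (finishes hour 16, plus 1-hour gap → hour 17). The latest of these is hour 31, so the final walkthrough runs hour 31 to 31 + 9 = hour 40.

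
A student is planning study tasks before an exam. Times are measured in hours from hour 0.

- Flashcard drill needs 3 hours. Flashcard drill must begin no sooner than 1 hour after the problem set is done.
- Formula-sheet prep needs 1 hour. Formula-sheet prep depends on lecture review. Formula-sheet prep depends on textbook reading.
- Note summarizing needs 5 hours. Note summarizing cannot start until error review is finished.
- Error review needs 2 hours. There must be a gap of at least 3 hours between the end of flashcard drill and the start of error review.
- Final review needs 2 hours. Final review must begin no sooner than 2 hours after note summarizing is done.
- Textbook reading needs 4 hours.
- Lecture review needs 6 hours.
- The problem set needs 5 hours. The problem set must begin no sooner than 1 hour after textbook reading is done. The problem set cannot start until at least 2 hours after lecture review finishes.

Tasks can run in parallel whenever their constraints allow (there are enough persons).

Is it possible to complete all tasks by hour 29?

Lecture review has no prerequisites, so it starts at hour 0 and finishes at hour 6.
Textbook reading has no prerequisites, so it starts at hour 0 and finishes at hour 4.
Formula-sheet prep has to wait for lecture review (finishes hour 6); textbook reading (finishes hour 4). The latest of these is hour 6, so formula-sheet prep runs hour 6 to 6 + 1 = hour 7.
The problem set has to wait for textbook reading (finishes hour 4, plus 1-hour gap → hour 5); lecture review (finishes hour 6, plus 2-hour gap → hour 8). The latest of these is hour 8, so the problem set runs hour 8 to 8 + 5 = hour 13.
Flashcard drill waits on the problem set (finishes hour 13, plus 1-hour gap → hour 14), so it starts at hour 14 and finishes at 14 + 3 = hour 17.
After flashcard drill (finishes hour 17, plus 3-hour gap → hour 20), error review can start at hour 20 and finishes at hour 22.
Note summarizing cannot begin until error review (finishes hour 22). It runs from hour 22 to 22 + 5 = hour 27.
After note summarizing (finishes hour 27, plus 2-hour gap → hour 29), final review can start at hour 29 and finishes at hour 31.
The earliest everything can be done is hour 31, which is after the deadline of 29, so it is not possible.

No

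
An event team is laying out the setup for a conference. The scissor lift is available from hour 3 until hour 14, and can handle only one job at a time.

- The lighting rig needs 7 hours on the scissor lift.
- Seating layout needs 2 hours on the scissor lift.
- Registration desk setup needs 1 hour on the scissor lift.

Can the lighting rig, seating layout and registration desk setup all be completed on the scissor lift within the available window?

The scissor lift window is 14 − 3 = 11 hours.
Running back to back, the jobs need 7 + 2 + 1 = 10 hours on the scissor lift.
Since 10 ≤ 11, they fit within the window.

Yes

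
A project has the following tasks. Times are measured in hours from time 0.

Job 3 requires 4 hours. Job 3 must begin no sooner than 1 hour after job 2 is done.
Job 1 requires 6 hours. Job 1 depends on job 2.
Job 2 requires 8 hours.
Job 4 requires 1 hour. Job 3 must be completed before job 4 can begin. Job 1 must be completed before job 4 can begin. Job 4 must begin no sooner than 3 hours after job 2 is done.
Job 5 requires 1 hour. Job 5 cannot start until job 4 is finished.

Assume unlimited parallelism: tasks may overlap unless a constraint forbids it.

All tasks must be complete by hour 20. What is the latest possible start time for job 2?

4

Job 5 has no dependents, so it just needs to finish by hour 20. Starting by 20 − 1 = hour 19 achieves that.
Job 4 has to be done before job 5 (must start by hour 19). That means finishing by hour 19, i.e. starting by 19 − 1 = hour 18.
Job 1 must finish before job 4 (must start by hour 18). With a 6-hour duration, job 1 must start by 18 − 6 = hour 12.
Job 3 feeds into job 4 (must start by hour 18); so job 3 must finish by hour 18 and therefore start by hour 14.
Job 2 must finish in time for job 1 (must start by hour 12); job 3 (must start by hour 14, minus 1-hour gap → hour 13); job 4 (must start by hour 18, minus 3-hour gap → hour 15). The tightest is hour 12, so job 2 must start by 12 − 8 = hour 4.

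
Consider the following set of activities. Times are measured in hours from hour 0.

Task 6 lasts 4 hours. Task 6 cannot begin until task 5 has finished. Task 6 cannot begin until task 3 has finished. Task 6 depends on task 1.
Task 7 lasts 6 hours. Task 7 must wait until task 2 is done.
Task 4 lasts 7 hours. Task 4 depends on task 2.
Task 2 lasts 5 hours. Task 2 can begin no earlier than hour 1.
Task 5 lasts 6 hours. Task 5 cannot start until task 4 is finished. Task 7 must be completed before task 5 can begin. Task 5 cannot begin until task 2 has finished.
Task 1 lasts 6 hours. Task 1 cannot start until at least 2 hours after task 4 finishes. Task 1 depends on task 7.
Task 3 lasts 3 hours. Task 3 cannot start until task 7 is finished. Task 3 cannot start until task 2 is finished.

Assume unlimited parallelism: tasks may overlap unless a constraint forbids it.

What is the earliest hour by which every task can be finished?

Task 2 waits on its own release at hour 1, so it starts at hour 1 and finishes at 1 + 5 = hour 6.
Task 7 waits on task 2 (finishes hour 6), so it starts at hour 6 and finishes at 6 + 6 = hour 12.
Task 3 needs all of task 7 (finishes hour 12); task 2 (finishes hour 6). That puts its earliest start at hour 12; it finishes at 12 + 3 = hour 15.
Task 4 cannot begin until task 2 (finishes hour 6). It runs from hour 6 to 6 + 7 = hour 13.
Task 5 cannot start until task 4 (finishes hour 13); task 7 (finishes hour 12); task 2 (finishes hour 6). The controlling bound is hour 13, so task 5 finishes at 13 + 6 = hour 19.
Task 1 has to wait for task 4 (finishes hour 13, plus 2-hour gap → hour 15); task 7 (finishes hour 12). The latest of these is hour 15, so task 1 runs hour 15 to 15 + 6 = hour 21.
Task 6 needs all of task 5 (finishes hour 19); task 3 (finishes hour 15); task 1 (finishes hour 21). That puts its earliest start at hour 21; it finishes at 21 + 4 = hour 25.
All tasks are finished once the last one completes. Finish times: Task 1 at 21, Task 2 at 6, Task 3 at 15, Task 4 at 13, Task 5 at 19, Task 6 at 25, Task 7 at 12. The latest is hour 25.

25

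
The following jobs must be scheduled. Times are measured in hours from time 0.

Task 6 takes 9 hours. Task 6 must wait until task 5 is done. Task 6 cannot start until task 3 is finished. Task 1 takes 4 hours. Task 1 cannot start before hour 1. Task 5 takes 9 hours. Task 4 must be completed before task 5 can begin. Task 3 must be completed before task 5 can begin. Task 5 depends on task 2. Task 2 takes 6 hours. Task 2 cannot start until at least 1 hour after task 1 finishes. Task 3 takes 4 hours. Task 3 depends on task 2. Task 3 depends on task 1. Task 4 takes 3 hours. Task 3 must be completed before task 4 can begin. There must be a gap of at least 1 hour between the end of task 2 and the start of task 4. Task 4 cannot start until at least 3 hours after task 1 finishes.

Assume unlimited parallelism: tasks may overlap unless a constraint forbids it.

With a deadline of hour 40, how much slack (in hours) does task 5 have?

3

After its own release at hour 1, task 1 can start at hour 1 and finishes at hour 5.
Task 2 waits on task 1 (finishes hour 5, plus 1-hour gap → hour 6), so it starts at hour 6 and finishes at 6 + 6 = hour 12.
Task 3 has to wait for task 2 (finishes hour 12); task 1 (finishes hour 5). The latest of these is hour 12, so task 3 runs hour 12 to 12 + 4 = hour 16.
For task 4: task 3 (finishes hour 16); task 2 (finishes hour 12, plus 1-hour gap → hour 13); task 1 (finishes hour 5, plus 3-hour gap → hour 8). Taking the maximum gives a start of hour 16, and it finishes at 16 + 3 = hour 19.
Task 5 cannot start until task 4 (finishes hour 19); task 3 (finishes hour 16); task 2 (finishes hour 12). The controlling bound is hour 19, so task 5 finishes at 19 + 9 = hour 28.

Working backward from the deadline:
Task 6 must finish by hour 40; it takes 9 hours, so it must start by 40 − 9 = hour 31.
Task 5 must finish before task 6 (must start by hour 31). With a 9-hour duration, task 5 must start by 31 − 9 = hour 22.
So task 5 can start as early as hour 19 and as late as hour 22, giving 22 − 19 = 3 hours of slack.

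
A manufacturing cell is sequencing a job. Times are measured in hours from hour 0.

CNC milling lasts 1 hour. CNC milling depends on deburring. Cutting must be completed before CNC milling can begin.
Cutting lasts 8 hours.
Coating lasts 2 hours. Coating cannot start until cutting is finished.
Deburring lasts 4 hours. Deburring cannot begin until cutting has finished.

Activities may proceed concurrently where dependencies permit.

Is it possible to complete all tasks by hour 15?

Yes

Cutting can start immediately at hour 0; it finishes at hour 8.
After cutting (finishes hour 8), coating can start at hour 8 and finishes at hour 10.
Deburring cannot begin until cutting (finishes hour 8). It runs from hour 8 to 8 + 4 = hour 12.
CNC milling needs all of deburring (finishes hour 12); cutting (finishes hour 8). That puts its earliest start at hour 12; it finishes at 12 + 1 = hour 13.
Every task is finished by hour 13, which is no later than the deadline of 15, so the schedule is feasible.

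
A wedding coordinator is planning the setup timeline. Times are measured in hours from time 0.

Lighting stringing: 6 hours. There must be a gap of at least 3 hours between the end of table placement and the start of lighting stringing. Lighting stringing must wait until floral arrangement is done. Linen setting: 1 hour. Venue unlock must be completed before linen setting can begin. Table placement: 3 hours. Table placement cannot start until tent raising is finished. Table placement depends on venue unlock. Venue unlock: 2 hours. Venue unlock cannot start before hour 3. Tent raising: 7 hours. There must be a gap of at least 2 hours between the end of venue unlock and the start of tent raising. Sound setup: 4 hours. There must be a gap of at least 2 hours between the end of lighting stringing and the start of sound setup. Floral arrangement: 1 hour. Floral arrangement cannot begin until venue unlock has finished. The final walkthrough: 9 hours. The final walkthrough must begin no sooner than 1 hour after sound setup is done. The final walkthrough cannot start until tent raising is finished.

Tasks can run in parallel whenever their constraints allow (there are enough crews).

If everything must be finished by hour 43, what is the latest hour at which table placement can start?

Nothing follows the final walkthrough; the deadline of hour 43 is its only limit. It must start by 43 − 9 = hour 34.
Sound setup feeds into the final walkthrough (must start by hour 34, minus 1-hour gap → hour 33); so sound setup must finish by hour 33 and therefore start by hour 29.
Lighting stringing must finish before sound setup (must start by hour 29, minus 2-hour gap → hour 27). With a 6-hour duration, lighting stringing must start by 27 − 6 = hour 21.
Table placement must finish before lighting stringing (must start by hour 21, minus 3-hour gap → hour 18). With a 3-hour duration, table placement must start by 18 − 3 = hour 15.

15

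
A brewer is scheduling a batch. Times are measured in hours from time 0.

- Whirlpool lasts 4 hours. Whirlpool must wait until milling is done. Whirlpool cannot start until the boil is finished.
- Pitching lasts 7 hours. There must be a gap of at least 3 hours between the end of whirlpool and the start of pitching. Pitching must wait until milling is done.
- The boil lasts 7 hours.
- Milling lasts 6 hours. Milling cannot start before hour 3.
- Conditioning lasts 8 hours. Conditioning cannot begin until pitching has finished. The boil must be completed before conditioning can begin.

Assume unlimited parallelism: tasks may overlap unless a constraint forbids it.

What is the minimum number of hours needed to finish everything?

The boil can start immediately at hour 0; it finishes at hour 7.
After its own release at hour 3, milling can start at hour 3 and finishes at hour 9.
For whirlpool: milling (finishes hour 9); the boil (finishes hour 7). Taking the maximum gives a start of hour 9, and it finishes at 9 + 4 = hour 13.
Pitching cannot start until whirlpool (finishes hour 13, plus 3-hour gap → hour 16); milling (finishes hour 9). The controlling bound is hour 16, so pitching finishes at 16 + 7 = hour 23.
Conditioning cannot start until pitching (finishes hour 23); the boil (finishes hour 7). The controlling bound is hour 23, so conditioning finishes at 23 + 8 = hour 31.
All tasks are finished once the last one completes. Finish times: Milling at 9, The boil at 7, Whirlpool at 13, Pitching at 23, Conditioning at 31. The latest is hour 31.

31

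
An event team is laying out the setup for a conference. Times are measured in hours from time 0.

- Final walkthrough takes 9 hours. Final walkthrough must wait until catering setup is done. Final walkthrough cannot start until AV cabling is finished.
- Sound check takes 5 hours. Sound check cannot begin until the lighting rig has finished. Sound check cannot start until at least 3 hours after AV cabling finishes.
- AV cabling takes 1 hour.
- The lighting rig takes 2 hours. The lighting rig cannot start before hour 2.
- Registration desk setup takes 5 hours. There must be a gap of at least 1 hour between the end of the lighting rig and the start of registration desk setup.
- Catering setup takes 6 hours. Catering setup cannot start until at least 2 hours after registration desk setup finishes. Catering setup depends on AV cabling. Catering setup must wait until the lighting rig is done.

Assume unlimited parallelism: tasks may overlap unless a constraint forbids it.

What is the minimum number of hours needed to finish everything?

AV cabling has no prerequisites, so it starts at hour 0 and finishes at hour 1.
The lighting rig waits on its own release at hour 2, so it starts at hour 2 and finishes at 2 + 2 = hour 4.
For sound check: the lighting rig (finishes hour 4); AV cabling (finishes hour 1, plus 3-hour gap → hour 4). Taking the maximum gives a start of hour 4, and it finishes at 4 + 5 = hour 9.
After the lighting rig (finishes hour 4, plus 1-hour gap → hour 5), registration desk setup can start at hour 5 and finishes at hour 10.
For catering setup: registration desk setup (finishes hour 10, plus 2-hour gap → hour 12); AV cabling (finishes hour 1); the lighting rig (finishes hour 4). Taking the maximum gives a start of hour 12, and it finishes at 12 + 6 = hour 18.
Final walkthrough cannot start until catering setup (finishes hour 18); AV cabling (finishes hour 1). The controlling bound is hour 18, so final walkthrough finishes at 18 + 9 = hour 27.
All tasks are finished once the last one completes. Finish times: The lighting rig at 4, AV cabling at 1, Registration desk setup at 10, Catering setup at 18, Sound check at 9, Final walkthrough at 27. The latest is hour 27.

27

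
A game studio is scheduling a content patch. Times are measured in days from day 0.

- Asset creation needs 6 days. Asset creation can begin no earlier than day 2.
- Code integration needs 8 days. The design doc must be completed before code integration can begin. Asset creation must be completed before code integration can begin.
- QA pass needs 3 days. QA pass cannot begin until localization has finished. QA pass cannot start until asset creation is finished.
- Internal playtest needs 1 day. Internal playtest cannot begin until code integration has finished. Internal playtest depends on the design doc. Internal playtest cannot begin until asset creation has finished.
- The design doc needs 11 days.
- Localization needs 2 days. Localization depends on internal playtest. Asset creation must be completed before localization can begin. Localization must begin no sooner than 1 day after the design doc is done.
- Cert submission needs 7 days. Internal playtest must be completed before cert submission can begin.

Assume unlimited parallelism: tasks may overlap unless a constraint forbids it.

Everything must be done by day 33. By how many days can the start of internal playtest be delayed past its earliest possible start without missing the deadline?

Asset creation cannot begin until its own release at day 2. It runs from day 2 to 2 + 6 = day 8.
The design doc can start immediately at day 0; it finishes at day 11.
Code integration has to wait for the design doc (finishes day 11); asset creation (finishes day 8). The latest of these is day 11, so code integration runs day 11 to 11 + 8 = day 19.
Internal playtest has to wait for code integration (finishes day 19); the design doc (finishes day 11); asset creation (finishes day 8). The latest of these is day 19, so internal playtest runs day 19 to 19 + 1 = day 20.

Working backward from the deadline:
Nothing follows QA pass; the deadline of day 33 is its only limit. It must start by 33 − 3 = day 30.
Localization must finish before QA pass (must start by day 30). With a 2-day duration, localization must start by 30 − 2 = day 28.
Cert submission must finish by day 33; it takes 7 days, so it must start by 33 − 7 = day 26.
For internal playtest: localization (must start by day 28); cert submission (must start by day 26). The most restrictive is day 26; with a 1-day duration, internal playtest must start by day 25.
So internal playtest can start as early as day 19 and as late as day 25, giving 25 − 19 = 6 days of slack.

6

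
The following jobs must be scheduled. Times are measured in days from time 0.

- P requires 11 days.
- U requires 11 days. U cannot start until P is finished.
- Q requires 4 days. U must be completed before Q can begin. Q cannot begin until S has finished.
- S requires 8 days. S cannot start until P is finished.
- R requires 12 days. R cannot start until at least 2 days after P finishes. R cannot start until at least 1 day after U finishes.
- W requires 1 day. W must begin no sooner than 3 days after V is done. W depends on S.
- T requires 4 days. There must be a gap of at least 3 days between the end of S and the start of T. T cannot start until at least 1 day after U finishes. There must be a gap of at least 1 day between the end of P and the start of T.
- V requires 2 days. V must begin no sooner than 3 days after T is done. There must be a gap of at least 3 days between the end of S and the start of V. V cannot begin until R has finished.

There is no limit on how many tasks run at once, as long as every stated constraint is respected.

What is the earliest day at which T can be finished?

P has no prerequisites, so it starts at day 0 and finishes at day 11.
U waits on P (finishes day 11), so it starts at day 11 and finishes at 11 + 11 = day 22.
S cannot begin until P (finishes day 11). It runs from day 11 to 11 + 8 = day 19.
T cannot start until S (finishes day 19, plus 3-day gap → day 22); U (finishes day 22, plus 1-day gap → day 23); P (finishes day 11, plus 1-day gap → day 12). The controlling bound is day 23, so T finishes at 23 + 4 = day 27.

27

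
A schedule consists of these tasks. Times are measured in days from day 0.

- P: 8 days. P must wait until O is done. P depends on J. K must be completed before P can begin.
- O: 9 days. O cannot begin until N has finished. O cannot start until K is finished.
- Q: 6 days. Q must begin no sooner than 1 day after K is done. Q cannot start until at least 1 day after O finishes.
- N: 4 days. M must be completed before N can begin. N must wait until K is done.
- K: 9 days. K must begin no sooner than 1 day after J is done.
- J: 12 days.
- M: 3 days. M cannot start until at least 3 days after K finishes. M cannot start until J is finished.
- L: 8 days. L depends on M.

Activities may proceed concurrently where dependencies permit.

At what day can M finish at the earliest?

J can start immediately at day 0; it finishes at day 12.
K cannot begin until J (finishes day 12, plus 1-day gap → day 13). It runs from day 13 to 13 + 9 = day 22.
M cannot start until K (finishes day 22, plus 3-day gap → day 25); J (finishes day 12). The controlling bound is day 25, so M finishes at 25 + 3 = day 28.

28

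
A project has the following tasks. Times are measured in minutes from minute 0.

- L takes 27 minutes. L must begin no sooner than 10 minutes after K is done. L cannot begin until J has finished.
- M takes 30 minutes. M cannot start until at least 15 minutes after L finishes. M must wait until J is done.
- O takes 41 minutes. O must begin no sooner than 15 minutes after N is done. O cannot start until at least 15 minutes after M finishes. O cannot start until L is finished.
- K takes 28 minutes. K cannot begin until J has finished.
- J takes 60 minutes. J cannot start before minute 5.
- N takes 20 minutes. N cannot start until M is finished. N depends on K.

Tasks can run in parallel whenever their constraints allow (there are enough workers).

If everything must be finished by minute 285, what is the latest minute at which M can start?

179

To finish by minute 285, O (duration 41) must start no later than minute 244.
N feeds into O (must start by minute 244, minus 15-minute gap → minute 229); so N must finish by minute 229 and therefore start by minute 209.
M must finish in time for N (must start by minute 209); O (must start by minute 244, minus 15-minute gap → minute 229). The tightest is minute 209, so M must start by 209 − 30 = minute 179.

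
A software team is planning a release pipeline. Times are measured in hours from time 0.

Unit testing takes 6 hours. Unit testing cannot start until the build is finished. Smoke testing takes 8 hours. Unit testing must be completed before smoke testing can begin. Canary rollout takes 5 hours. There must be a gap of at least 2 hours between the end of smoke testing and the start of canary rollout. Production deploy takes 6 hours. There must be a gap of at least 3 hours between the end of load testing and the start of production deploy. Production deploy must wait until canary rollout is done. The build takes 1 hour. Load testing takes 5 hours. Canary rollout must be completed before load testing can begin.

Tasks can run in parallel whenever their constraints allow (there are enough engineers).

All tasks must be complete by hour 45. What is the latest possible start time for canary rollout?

To finish by hour 45, production deploy (duration 6) must start no later than hour 39.
Since production deploy (must start by hour 39, minus 3-hour gap → hour 36) depends on it, load testing must finish by hour 36. Backing off its 5-hour duration gives a latest start of hour 31.
Canary rollout feeds load testing (must start by hour 31); production deploy (must start by hour 39). Taking the minimum, canary rollout must finish by hour 31 and start by 31 − 5 = hour 26.

26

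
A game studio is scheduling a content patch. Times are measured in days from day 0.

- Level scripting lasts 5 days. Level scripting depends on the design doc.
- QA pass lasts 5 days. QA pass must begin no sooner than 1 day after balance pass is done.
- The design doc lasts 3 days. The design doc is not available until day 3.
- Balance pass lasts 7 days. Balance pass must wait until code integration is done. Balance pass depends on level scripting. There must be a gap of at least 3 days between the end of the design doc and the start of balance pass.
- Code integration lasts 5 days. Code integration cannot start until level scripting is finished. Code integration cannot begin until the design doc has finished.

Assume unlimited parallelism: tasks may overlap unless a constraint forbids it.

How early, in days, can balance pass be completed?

23

After its own release at day 3, the design doc can start at day 3 and finishes at day 6.
After the design doc (finishes day 6), level scripting can start at day 6 and finishes at day 11.
For code integration: level scripting (finishes day 11); the design doc (finishes day 6). Taking the maximum gives a start of day 11, and it finishes at 11 + 5 = day 16.
For balance pass: code integration (finishes day 16); level scripting (finishes day 11); the design doc (finishes day 6, plus 3-day gap → day 9). Taking the maximum gives a start of day 16, and it finishes at 16 + 7 = day 23.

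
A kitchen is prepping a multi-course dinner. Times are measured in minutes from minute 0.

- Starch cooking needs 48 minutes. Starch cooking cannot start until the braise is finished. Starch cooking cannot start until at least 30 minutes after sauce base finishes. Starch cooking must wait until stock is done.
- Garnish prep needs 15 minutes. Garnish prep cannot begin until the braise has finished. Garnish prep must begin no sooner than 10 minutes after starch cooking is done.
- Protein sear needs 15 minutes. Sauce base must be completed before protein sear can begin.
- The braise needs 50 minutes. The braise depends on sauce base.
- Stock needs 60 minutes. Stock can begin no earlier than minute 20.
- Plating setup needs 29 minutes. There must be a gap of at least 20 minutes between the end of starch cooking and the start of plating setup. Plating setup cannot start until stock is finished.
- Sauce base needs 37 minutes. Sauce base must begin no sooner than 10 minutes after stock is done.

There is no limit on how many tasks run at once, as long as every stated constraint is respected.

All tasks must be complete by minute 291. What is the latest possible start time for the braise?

144

Plating setup must finish by minute 291; it takes 29 minutes, so it must start by 291 − 29 = minute 262.
Garnish prep has no dependents, so it just needs to finish by minute 291. Starting by 291 − 15 = minute 276 achieves that.
Starch cooking must finish in time for plating setup (must start by minute 262, minus 20-minute gap → minute 242); garnish prep (must start by minute 276, minus 10-minute gap → minute 266). The tightest is minute 242, so starch cooking must start by 242 − 48 = minute 194.
The braise must finish in time for starch cooking (must start by minute 194); garnish prep (must start by minute 276). The tightest is minute 194, so the braise must start by 194 − 50 = minute 144.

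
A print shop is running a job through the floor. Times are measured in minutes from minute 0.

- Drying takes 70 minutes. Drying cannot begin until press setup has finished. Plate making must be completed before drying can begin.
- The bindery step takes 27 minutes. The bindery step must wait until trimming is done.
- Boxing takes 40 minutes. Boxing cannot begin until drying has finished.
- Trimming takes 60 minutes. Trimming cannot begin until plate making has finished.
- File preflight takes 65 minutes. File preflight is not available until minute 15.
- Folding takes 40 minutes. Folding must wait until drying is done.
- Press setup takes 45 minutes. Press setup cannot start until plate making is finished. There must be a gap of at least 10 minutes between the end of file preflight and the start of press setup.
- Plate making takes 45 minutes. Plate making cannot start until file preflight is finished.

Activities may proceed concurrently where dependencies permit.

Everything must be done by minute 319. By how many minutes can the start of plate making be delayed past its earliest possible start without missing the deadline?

39

After its own release at minute 15, file preflight can start at minute 15 and finishes at minute 80.
After file preflight (finishes minute 80), plate making can start at minute 80 and finishes at minute 125.

Working backward from the deadline:
To finish by minute 319, folding (duration 40) must start no later than minute 279.
Nothing follows boxing; the deadline of minute 319 is its only limit. It must start by 319 − 40 = minute 279.
For drying: folding (must start by minute 279); boxing (must start by minute 279). The most restrictive is minute 279; with a 70-minute duration, drying must start by minute 209.
Press setup has to be done before drying (must start by minute 209). That means finishing by minute 209, i.e. starting by 209 − 45 = minute 164.
The bindery step has no dependents, so it just needs to finish by minute 319. Starting by 319 − 27 = minute 292 achieves that.
Trimming must finish before the bindery step (must start by minute 292). With a 60-minute duration, trimming must start by 292 − 60 = minute 232.
For plate making: press setup (must start by minute 164); drying (must start by minute 209); trimming (must start by minute 232). The most restrictive is minute 164; with a 45-minute duration, plate making must start by minute 119.
So plate making can start as early as minute 80 and as late as minute 119, giving 119 − 80 = 39 minutes of slack.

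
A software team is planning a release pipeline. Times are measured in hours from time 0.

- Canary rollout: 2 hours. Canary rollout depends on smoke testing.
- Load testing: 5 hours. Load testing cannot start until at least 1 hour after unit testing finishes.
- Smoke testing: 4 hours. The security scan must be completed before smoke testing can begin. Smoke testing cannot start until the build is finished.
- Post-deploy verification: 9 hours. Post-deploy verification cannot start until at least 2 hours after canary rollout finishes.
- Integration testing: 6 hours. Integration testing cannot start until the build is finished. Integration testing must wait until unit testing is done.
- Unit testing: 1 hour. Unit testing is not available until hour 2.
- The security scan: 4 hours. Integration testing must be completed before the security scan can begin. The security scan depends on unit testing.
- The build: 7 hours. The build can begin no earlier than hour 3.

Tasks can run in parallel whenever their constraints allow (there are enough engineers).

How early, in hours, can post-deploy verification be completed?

37

After its own release at hour 2, unit testing can start at hour 2 and finishes at hour 3.
After its own release at hour 3, the build can start at hour 3 and finishes at hour 10.
Integration testing needs all of the build (finishes hour 10); unit testing (finishes hour 3). That puts its earliest start at hour 10; it finishes at 10 + 6 = hour 16.
The security scan cannot start until integration testing (finishes hour 16); unit testing (finishes hour 3). The controlling bound is hour 16, so the security scan finishes at 16 + 4 = hour 20.
For smoke testing: the security scan (finishes hour 20); the build (finishes hour 10). Taking the maximum gives a start of hour 20, and it finishes at 20 + 4 = hour 24.
After smoke testing (finishes hour 24), canary rollout can start at hour 24 and finishes at hour 26.
After canary rollout (finishes hour 26, plus 2-hour gap → hour 28), post-deploy verification can start at hour 28 and finishes at hour 37.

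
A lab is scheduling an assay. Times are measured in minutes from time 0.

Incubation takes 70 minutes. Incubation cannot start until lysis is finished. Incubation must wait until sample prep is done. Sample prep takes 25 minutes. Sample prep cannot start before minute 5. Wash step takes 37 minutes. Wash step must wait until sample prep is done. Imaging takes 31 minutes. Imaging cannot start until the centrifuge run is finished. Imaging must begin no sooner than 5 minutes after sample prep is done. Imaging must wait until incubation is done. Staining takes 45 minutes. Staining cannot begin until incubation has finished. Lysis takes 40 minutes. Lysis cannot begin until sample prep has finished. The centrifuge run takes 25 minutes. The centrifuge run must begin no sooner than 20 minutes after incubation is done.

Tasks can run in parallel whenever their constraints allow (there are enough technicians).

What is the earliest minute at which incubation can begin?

Sample prep waits on its own release at minute 5, so it starts at minute 5 and finishes at 5 + 25 = minute 30.
After sample prep (finishes minute 30), lysis can start at minute 30 and finishes at minute 70.
Incubation waits on lysis (finishes minute 70); sample prep (finishes minute 30). The latest of these is minute 70, which is the earliest incubation can start.

70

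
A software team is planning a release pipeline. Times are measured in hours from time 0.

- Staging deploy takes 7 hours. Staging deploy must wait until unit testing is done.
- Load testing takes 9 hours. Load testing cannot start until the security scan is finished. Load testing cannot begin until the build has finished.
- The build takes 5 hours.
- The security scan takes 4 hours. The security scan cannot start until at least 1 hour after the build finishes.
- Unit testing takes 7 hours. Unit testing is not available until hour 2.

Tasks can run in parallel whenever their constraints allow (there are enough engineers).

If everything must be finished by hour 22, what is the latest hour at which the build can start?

3

Load testing must finish by hour 22; it takes 9 hours, so it must start by 22 − 9 = hour 13.
The security scan feeds into load testing (must start by hour 13); so the security scan must finish by hour 13 and therefore start by hour 9.
The build has several dependents: the security scan (must start by hour 9, minus 1-hour gap → hour 8); load testing (must start by hour 13). The earliest of those limits is hour 8, so the build must start by 8 − 5 = hour 3.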